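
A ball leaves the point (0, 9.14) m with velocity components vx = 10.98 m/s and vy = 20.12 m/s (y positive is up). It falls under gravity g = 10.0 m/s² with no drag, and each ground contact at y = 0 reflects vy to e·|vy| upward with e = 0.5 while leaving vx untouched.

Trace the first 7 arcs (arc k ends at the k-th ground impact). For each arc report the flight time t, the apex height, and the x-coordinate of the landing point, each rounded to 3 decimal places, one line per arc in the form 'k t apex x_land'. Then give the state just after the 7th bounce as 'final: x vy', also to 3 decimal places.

Arc 1: start y=9.140, vy=20.120 → t=4.436, apex=29.381, x_land=48.708, impact vy=-24.241
  bounce: vy ← 0.5·24.241 = 12.120
Arc 2: start y=0.000, vy=12.120 → t=2.424, apex=7.345, x_land=75.324, impact vy=-12.120
  bounce: vy ← 0.5·12.120 = 6.060
Arc 3: start y=0.000, vy=6.060 → t=1.212, apex=1.836, x_land=88.633, impact vy=-6.060
  bounce: vy ← 0.5·6.060 = 3.030
Arc 4: start y=0.000, vy=3.030 → t=0.606, apex=0.459, x_land=95.287, impact vy=-3.030
  bounce: vy ← 0.5·3.030 = 1.515
Arc 5: start y=0.000, vy=1.515 → t=0.303, apex=0.115, x_land=98.614, impact vy=-1.515
  bounce: vy ← 0.5·1.515 = 0.758
Arc 6: start y=0.000, vy=0.758 → t=0.152, apex=0.029, x_land=100.277, impact vy=-0.758
  bounce: vy ← 0.5·0.758 = 0.379
Arc 7: start y=0.000, vy=0.379 → t=0.076, apex=0.007, x_land=101.109, impact vy=-0.379
  bounce: vy ← 0.5·0.379 = 0.189

1 4.436 29.381 48.708
2 2.424 7.345 75.324
3 1.212 1.836 88.633
4 0.606 0.459 95.287
5 0.303 0.115 98.614
6 0.152 0.029 100.277
7 0.076 0.007 101.109
final: 101.109 0.189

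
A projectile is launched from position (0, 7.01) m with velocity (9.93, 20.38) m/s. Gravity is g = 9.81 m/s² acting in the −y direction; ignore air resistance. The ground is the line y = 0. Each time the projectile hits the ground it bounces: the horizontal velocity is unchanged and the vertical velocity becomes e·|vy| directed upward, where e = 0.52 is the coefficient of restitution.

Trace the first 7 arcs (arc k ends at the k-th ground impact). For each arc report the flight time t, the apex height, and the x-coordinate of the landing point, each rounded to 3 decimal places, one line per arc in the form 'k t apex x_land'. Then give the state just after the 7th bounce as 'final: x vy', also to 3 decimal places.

Arc 1: start y=7.010, vy=20.380 → t=4.474, apex=28.179, x_land=44.430, impact vy=-23.513
  bounce: vy ← 0.52·23.513 = 12.227
Arc 2: start y=0.000, vy=12.227 → t=2.493, apex=7.620, x_land=69.183, impact vy=-12.227
  bounce: vy ← 0.52·12.227 = 6.358
Arc 3: start y=0.000, vy=6.358 → t=1.296, apex=2.060, x_land=82.055, impact vy=-6.358
  bounce: vy ← 0.52·6.358 = 3.306
Arc 4: start y=0.000, vy=3.306 → t=0.674, apex=0.557, x_land=88.748, impact vy=-3.306
  bounce: vy ← 0.52·3.306 = 1.719
Arc 5: start y=0.000, vy=1.719 → t=0.351, apex=0.151, x_land=92.229, impact vy=-1.719
  bounce: vy ← 0.52·1.719 = 0.894
Arc 6: start y=0.000, vy=0.894 → t=0.182, apex=0.041, x_land=94.039, impact vy=-0.894
  bounce: vy ← 0.52·0.894 = 0.465
Arc 7: start y=0.000, vy=0.465 → t=0.095, apex=0.011, x_land=94.980, impact vy=-0.465
  bounce: vy ← 0.52·0.465 = 0.242

1 4.474 28.179 44.430
2 2.493 7.620 69.183
3 1.296 2.060 82.055
4 0.674 0.557 88.748
5 0.351 0.151 92.229
6 0.182 0.041 94.039
7 0.095 0.011 94.980
final: 94.980 0.242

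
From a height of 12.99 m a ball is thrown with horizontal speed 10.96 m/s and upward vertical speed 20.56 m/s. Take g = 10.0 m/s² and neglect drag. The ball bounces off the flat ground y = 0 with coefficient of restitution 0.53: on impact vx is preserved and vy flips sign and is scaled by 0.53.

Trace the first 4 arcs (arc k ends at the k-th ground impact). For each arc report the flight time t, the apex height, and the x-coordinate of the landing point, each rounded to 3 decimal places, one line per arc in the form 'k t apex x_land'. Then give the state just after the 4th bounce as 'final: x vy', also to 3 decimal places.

1 4.668 34.126 51.167
2 2.769 9.586 81.518
3 1.468 2.693 97.604
4 0.778 0.756 106.129
final: 106.129 2.061

Arc 1: start y=12.990, vy=20.560 → t=4.668, apex=34.126, x_land=51.167, impact vy=-26.125
  bounce: vy ← 0.53·26.125 = 13.846
Arc 2: start y=0.000, vy=13.846 → t=2.769, apex=9.586, x_land=81.518, impact vy=-13.846
  bounce: vy ← 0.53·13.846 = 7.339
Arc 3: start y=0.000, vy=7.339 → t=1.468, apex=2.693, x_land=97.604, impact vy=-7.339
  bounce: vy ← 0.53·7.339 = 3.889
Arc 4: start y=0.000, vy=3.889 → t=0.778, apex=0.756, x_land=106.129, impact vy=-3.889
  bounce: vy ← 0.53·3.889 = 2.061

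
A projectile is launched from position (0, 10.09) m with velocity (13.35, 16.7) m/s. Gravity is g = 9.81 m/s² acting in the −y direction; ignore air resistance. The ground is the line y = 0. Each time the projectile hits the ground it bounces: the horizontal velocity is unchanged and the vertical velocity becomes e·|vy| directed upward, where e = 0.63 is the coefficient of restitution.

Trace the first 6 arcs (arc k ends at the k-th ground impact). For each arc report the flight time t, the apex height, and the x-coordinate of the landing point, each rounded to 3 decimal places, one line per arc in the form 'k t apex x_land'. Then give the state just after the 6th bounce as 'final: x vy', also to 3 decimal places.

1 3.928 24.305 52.443
2 2.805 9.646 89.887
3 1.767 3.829 113.476
4 1.113 1.520 128.338
5 0.701 0.603 137.700
6 0.442 0.239 143.599
final: 143.599 1.365

Arc 1: start y=10.090, vy=16.700 → t=3.928, apex=24.305, x_land=52.443, impact vy=-21.837
  bounce: vy ← 0.63·21.837 = 13.757
Arc 2: start y=0.000, vy=13.757 → t=2.805, apex=9.646, x_land=89.887, impact vy=-13.757
  bounce: vy ← 0.63·13.757 = 8.667
Arc 3: start y=0.000, vy=8.667 → t=1.767, apex=3.829, x_land=113.476, impact vy=-8.667
  bounce: vy ← 0.63·8.667 = 5.460
Arc 4: start y=0.000, vy=5.460 → t=1.113, apex=1.520, x_land=128.338, impact vy=-5.460
  bounce: vy ← 0.63·5.460 = 3.440
Arc 5: start y=0.000, vy=3.440 → t=0.701, apex=0.603, x_land=137.700, impact vy=-3.440
  bounce: vy ← 0.63·3.440 = 2.167
Arc 6: start y=0.000, vy=2.167 → t=0.442, apex=0.239, x_land=143.599, impact vy=-2.167
  bounce: vy ← 0.63·2.167 = 1.365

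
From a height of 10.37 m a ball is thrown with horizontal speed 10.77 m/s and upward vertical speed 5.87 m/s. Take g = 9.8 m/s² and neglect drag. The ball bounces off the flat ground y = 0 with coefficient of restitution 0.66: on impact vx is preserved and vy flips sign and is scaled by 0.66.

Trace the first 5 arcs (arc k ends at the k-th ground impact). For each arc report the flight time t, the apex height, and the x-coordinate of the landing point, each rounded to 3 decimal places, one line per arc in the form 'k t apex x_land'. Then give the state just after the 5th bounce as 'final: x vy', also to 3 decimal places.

1 2.172 12.128 23.395
2 2.077 5.283 45.761
3 1.371 2.301 60.522
4 0.905 1.002 70.265
5 0.597 0.437 76.695
final: 76.695 1.931

Arc 1: start y=10.370, vy=5.870 → t=2.172, apex=12.128, x_land=23.395, impact vy=-15.418
  bounce: vy ← 0.66·15.418 = 10.176
Arc 2: start y=0.000, vy=10.176 → t=2.077, apex=5.283, x_land=45.761, impact vy=-10.176
  bounce: vy ← 0.66·10.176 = 6.716
Arc 3: start y=0.000, vy=6.716 → t=1.371, apex=2.301, x_land=60.522, impact vy=-6.716
  bounce: vy ← 0.66·6.716 = 4.433
Arc 4: start y=0.000, vy=4.433 → t=0.905, apex=1.002, x_land=70.265, impact vy=-4.433
  bounce: vy ← 0.66·4.433 = 2.925
Arc 5: start y=0.000, vy=2.925 → t=0.597, apex=0.437, x_land=76.695, impact vy=-2.925
  bounce: vy ← 0.66·2.925 = 1.931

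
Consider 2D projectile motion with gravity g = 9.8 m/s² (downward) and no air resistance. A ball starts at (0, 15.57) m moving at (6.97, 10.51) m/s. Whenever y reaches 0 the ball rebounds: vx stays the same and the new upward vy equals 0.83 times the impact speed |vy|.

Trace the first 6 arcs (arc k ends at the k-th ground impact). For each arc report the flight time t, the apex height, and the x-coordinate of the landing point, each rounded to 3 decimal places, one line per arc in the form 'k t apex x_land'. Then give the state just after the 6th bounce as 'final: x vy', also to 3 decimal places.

1 3.153 21.206 21.975
2 3.453 14.609 46.044
3 2.866 10.064 66.022
4 2.379 6.933 82.604
5 1.975 4.776 96.366
6 1.639 3.290 107.789
final: 107.789 6.665

Arc 1: start y=15.570, vy=10.510 → t=3.153, apex=21.206, x_land=21.975, impact vy=-20.387
  bounce: vy ← 0.83·20.387 = 16.921
Arc 2: start y=0.000, vy=16.921 → t=3.453, apex=14.609, x_land=46.044, impact vy=-16.921
  bounce: vy ← 0.83·16.921 = 14.045
Arc 3: start y=0.000, vy=14.045 → t=2.866, apex=10.064, x_land=66.022, impact vy=-14.045
  bounce: vy ← 0.83·14.045 = 11.657
Arc 4: start y=0.000, vy=11.657 → t=2.379, apex=6.933, x_land=82.604, impact vy=-11.657
  bounce: vy ← 0.83·11.657 = 9.675
Arc 5: start y=0.000, vy=9.675 → t=1.975, apex=4.776, x_land=96.366, impact vy=-9.675
  bounce: vy ← 0.83·9.675 = 8.031
Arc 6: start y=0.000, vy=8.031 → t=1.639, apex=3.290, x_land=107.789, impact vy=-8.031
  bounce: vy ← 0.83·8.031 = 6.665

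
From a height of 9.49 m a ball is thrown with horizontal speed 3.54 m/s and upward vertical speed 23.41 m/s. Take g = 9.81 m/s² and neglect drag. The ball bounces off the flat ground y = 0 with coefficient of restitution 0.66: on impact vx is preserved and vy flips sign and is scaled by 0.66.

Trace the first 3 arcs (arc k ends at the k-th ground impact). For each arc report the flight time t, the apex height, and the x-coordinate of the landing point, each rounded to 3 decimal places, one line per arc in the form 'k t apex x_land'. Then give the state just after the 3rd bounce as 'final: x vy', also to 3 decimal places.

1 5.148 37.422 18.226
2 3.646 16.301 31.132
3 2.406 7.101 39.651
final: 39.651 7.790

Arc 1: start y=9.490, vy=23.410 → t=5.148, apex=37.422, x_land=18.226, impact vy=-27.097
  bounce: vy ← 0.66·27.097 = 17.884
Arc 2: start y=0.000, vy=17.884 → t=3.646, apex=16.301, x_land=31.132, impact vy=-17.884
  bounce: vy ← 0.66·17.884 = 11.803
Arc 3: start y=0.000, vy=11.803 → t=2.406, apex=7.101, x_land=39.651, impact vy=-11.803
  bounce: vy ← 0.66·11.803 = 7.790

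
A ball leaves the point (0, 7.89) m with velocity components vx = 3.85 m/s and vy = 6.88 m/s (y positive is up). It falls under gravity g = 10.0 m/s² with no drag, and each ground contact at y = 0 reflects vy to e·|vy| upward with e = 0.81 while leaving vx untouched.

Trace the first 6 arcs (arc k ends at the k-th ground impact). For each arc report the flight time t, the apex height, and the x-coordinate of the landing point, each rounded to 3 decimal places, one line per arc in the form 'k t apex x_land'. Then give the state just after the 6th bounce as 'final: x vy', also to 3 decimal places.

Arc 1: start y=7.890, vy=6.880 → t=2.120, apex=10.257, x_land=8.163, impact vy=-14.323
  bounce: vy ← 0.81·14.323 = 11.601
Arc 2: start y=0.000, vy=11.601 → t=2.320, apex=6.729, x_land=17.096, impact vy=-11.601
  bounce: vy ← 0.81·11.601 = 9.397
Arc 3: start y=0.000, vy=9.397 → t=1.879, apex=4.415, x_land=24.332, impact vy=-9.397
  bounce: vy ← 0.81·9.397 = 7.612
Arc 4: start y=0.000, vy=7.612 → t=1.522, apex=2.897, x_land=30.193, impact vy=-7.612
  bounce: vy ← 0.81·7.612 = 6.165
Arc 5: start y=0.000, vy=6.165 → t=1.233, apex=1.901, x_land=34.940, impact vy=-6.165
  bounce: vy ← 0.81·6.165 = 4.994
Arc 6: start y=0.000, vy=4.994 → t=0.999, apex=1.247, x_land=38.785, impact vy=-4.994
  bounce: vy ← 0.81·4.994 = 4.045

1 2.120 10.257 8.163
2 2.320 6.729 17.096
3 1.879 4.415 24.332
4 1.522 2.897 30.193
5 1.233 1.901 34.940
6 0.999 1.247 38.785
final: 38.785 4.045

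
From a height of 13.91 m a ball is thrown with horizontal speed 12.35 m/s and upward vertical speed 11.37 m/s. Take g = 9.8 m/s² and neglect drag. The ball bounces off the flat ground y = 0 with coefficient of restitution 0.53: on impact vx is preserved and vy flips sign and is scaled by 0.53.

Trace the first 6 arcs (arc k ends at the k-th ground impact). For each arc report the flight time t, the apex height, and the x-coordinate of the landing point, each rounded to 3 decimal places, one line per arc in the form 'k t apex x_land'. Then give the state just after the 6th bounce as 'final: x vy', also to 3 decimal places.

Arc 1: start y=13.910, vy=11.370 → t=3.206, apex=20.506, x_land=39.593, impact vy=-20.048
  bounce: vy ← 0.53·20.048 = 10.625
Arc 2: start y=0.000, vy=10.625 → t=2.168, apex=5.760, x_land=66.373, impact vy=-10.625
  bounce: vy ← 0.53·10.625 = 5.631
Arc 3: start y=0.000, vy=5.631 → t=1.149, apex=1.618, x_land=80.566, impact vy=-5.631
  bounce: vy ← 0.53·5.631 = 2.985
Arc 4: start y=0.000, vy=2.985 → t=0.609, apex=0.454, x_land=88.089, impact vy=-2.985
  bounce: vy ← 0.53·2.985 = 1.582
Arc 5: start y=0.000, vy=1.582 → t=0.323, apex=0.128, x_land=92.076, impact vy=-1.582
  bounce: vy ← 0.53·1.582 = 0.838
Arc 6: start y=0.000, vy=0.838 → t=0.171, apex=0.036, x_land=94.189, impact vy=-0.838
  bounce: vy ← 0.53·0.838 = 0.444

1 3.206 20.506 39.593
2 2.168 5.760 66.373
3 1.149 1.618 80.566
4 0.609 0.454 88.089
5 0.323 0.128 92.076
6 0.171 0.036 94.189
final: 94.189 0.444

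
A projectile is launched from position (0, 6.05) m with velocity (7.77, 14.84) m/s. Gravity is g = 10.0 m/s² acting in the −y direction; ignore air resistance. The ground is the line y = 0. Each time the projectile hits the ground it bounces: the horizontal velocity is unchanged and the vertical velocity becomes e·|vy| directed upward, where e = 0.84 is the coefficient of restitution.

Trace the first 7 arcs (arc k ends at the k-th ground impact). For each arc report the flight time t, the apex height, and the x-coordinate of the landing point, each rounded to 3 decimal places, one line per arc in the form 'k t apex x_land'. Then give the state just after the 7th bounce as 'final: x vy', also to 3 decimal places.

Arc 1: start y=6.050, vy=14.840 → t=3.331, apex=17.061, x_land=25.884, impact vy=-18.472
  bounce: vy ← 0.84·18.472 = 15.517
Arc 2: start y=0.000, vy=15.517 → t=3.103, apex=12.038, x_land=49.997, impact vy=-15.517
  bounce: vy ← 0.84·15.517 = 13.034
Arc 3: start y=0.000, vy=13.034 → t=2.607, apex=8.494, x_land=70.252, impact vy=-13.034
  bounce: vy ← 0.84·13.034 = 10.949
Arc 4: start y=0.000, vy=10.949 → t=2.190, apex=5.994, x_land=87.266, impact vy=-10.949
  bounce: vy ← 0.84·10.949 = 9.197
Arc 5: start y=0.000, vy=9.197 → t=1.839, apex=4.229, x_land=101.558, impact vy=-9.197
  bounce: vy ← 0.84·9.197 = 7.725
Arc 6: start y=0.000, vy=7.725 → t=1.545, apex=2.984, x_land=113.563, impact vy=-7.725
  bounce: vy ← 0.84·7.725 = 6.489
Arc 7: start y=0.000, vy=6.489 → t=1.298, apex=2.106, x_land=123.647, impact vy=-6.489
  bounce: vy ← 0.84·6.489 = 5.451

1 3.331 17.061 25.884
2 3.103 12.038 49.997
3 2.607 8.494 70.252
4 2.190 5.994 87.266
5 1.839 4.229 101.558
6 1.545 2.984 113.563
7 1.298 2.106 123.647
final: 123.647 5.451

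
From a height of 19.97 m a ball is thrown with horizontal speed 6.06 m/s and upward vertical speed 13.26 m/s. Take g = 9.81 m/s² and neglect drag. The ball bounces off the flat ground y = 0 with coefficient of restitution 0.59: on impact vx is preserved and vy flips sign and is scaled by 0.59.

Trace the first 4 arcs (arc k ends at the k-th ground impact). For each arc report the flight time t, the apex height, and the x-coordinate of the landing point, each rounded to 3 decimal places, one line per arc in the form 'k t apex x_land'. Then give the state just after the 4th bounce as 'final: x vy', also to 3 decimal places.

Arc 1: start y=19.970, vy=13.260 → t=3.780, apex=28.932, x_land=22.909, impact vy=-23.825
  bounce: vy ← 0.59·23.825 = 14.057
Arc 2: start y=0.000, vy=14.057 → t=2.866, apex=10.071, x_land=40.276, impact vy=-14.057
  bounce: vy ← 0.59·14.057 = 8.294
Arc 3: start y=0.000, vy=8.294 → t=1.691, apex=3.506, x_land=50.522, impact vy=-8.294
  bounce: vy ← 0.59·8.294 = 4.893
Arc 4: start y=0.000, vy=4.893 → t=0.998, apex=1.220, x_land=56.568, impact vy=-4.893
  bounce: vy ← 0.59·4.893 = 2.887

1 3.780 28.932 22.909
2 2.866 10.071 40.276
3 1.691 3.506 50.522
4 0.998 1.220 56.568
final: 56.568 2.887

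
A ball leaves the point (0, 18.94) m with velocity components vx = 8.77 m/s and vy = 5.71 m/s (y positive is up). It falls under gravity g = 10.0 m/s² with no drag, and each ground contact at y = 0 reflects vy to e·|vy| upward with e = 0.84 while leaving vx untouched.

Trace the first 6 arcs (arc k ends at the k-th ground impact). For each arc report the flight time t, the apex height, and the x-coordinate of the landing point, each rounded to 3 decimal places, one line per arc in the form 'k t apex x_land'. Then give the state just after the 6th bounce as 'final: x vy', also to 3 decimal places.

1 2.599 20.570 22.796
2 3.408 14.514 52.680
3 2.862 10.241 77.783
4 2.404 7.226 98.869
5 2.020 5.099 116.582
6 1.697 3.598 131.461
final: 131.461 7.125

Arc 1: start y=18.940, vy=5.710 → t=2.599, apex=20.570, x_land=22.796, impact vy=-20.283
  bounce: vy ← 0.84·20.283 = 17.038
Arc 2: start y=0.000, vy=17.038 → t=3.408, apex=14.514, x_land=52.680, impact vy=-17.038
  bounce: vy ← 0.84·17.038 = 14.312
Arc 3: start y=0.000, vy=14.312 → t=2.862, apex=10.241, x_land=77.783, impact vy=-14.312
  bounce: vy ← 0.84·14.312 = 12.022
Arc 4: start y=0.000, vy=12.022 → t=2.404, apex=7.226, x_land=98.869, impact vy=-12.022
  bounce: vy ← 0.84·12.022 = 10.098
Arc 5: start y=0.000, vy=10.098 → t=2.020, apex=5.099, x_land=116.582, impact vy=-10.098
  bounce: vy ← 0.84·10.098 = 8.483
Arc 6: start y=0.000, vy=8.483 → t=1.697, apex=3.598, x_land=131.461, impact vy=-8.483
  bounce: vy ← 0.84·8.483 = 7.125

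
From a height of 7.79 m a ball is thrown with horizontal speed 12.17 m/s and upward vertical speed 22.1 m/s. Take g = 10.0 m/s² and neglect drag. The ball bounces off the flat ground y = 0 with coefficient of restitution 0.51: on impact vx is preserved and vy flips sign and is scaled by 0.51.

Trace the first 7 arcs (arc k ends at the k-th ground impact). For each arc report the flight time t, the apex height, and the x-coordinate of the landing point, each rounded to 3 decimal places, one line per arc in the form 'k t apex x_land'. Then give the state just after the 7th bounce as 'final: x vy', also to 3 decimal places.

1 4.748 32.211 57.785
2 2.589 8.378 89.292
3 1.320 2.179 105.360
4 0.673 0.567 113.555
5 0.343 0.147 117.734
6 0.175 0.038 119.866
7 0.089 0.010 120.953
final: 120.953 0.228

Arc 1: start y=7.790, vy=22.100 → t=4.748, apex=32.211, x_land=57.785, impact vy=-25.381
  bounce: vy ← 0.51·25.381 = 12.944
Arc 2: start y=0.000, vy=12.944 → t=2.589, apex=8.378, x_land=89.292, impact vy=-12.944
  bounce: vy ← 0.51·12.944 = 6.602
Arc 3: start y=0.000, vy=6.602 → t=1.320, apex=2.179, x_land=105.360, impact vy=-6.602
  bounce: vy ← 0.51·6.602 = 3.367
Arc 4: start y=0.000, vy=3.367 → t=0.673, apex=0.567, x_land=113.555, impact vy=-3.367
  bounce: vy ← 0.51·3.367 = 1.717
Arc 5: start y=0.000, vy=1.717 → t=0.343, apex=0.147, x_land=117.734, impact vy=-1.717
  bounce: vy ← 0.51·1.717 = 0.876
Arc 6: start y=0.000, vy=0.876 → t=0.175, apex=0.038, x_land=119.866, impact vy=-0.876
  bounce: vy ← 0.51·0.876 = 0.447
Arc 7: start y=0.000, vy=0.447 → t=0.089, apex=0.010, x_land=120.953, impact vy=-0.447
  bounce: vy ← 0.51·0.447 = 0.228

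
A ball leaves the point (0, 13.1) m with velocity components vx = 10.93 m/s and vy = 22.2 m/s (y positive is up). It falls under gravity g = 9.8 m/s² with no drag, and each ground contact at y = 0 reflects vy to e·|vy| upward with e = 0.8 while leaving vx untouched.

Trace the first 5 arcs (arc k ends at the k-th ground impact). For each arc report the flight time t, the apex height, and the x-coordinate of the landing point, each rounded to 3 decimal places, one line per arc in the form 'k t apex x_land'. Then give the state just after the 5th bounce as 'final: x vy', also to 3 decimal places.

1 5.059 38.245 55.296
2 4.470 24.477 104.153
3 3.576 15.665 143.239
4 2.861 10.026 174.507
5 2.289 6.416 199.522
final: 199.522 8.971

Arc 1: start y=13.100, vy=22.200 → t=5.059, apex=38.245, x_land=55.296, impact vy=-27.379
  bounce: vy ← 0.8·27.379 = 21.903
Arc 2: start y=0.000, vy=21.903 → t=4.470, apex=24.477, x_land=104.153, impact vy=-21.903
  bounce: vy ← 0.8·21.903 = 17.522
Arc 3: start y=0.000, vy=17.522 → t=3.576, apex=15.665, x_land=143.239, impact vy=-17.522
  bounce: vy ← 0.8·17.522 = 14.018
Arc 4: start y=0.000, vy=14.018 → t=2.861, apex=10.026, x_land=174.507, impact vy=-14.018
  bounce: vy ← 0.8·14.018 = 11.214
Arc 5: start y=0.000, vy=11.214 → t=2.289, apex=6.416, x_land=199.522, impact vy=-11.214
  bounce: vy ← 0.8·11.214 = 8.971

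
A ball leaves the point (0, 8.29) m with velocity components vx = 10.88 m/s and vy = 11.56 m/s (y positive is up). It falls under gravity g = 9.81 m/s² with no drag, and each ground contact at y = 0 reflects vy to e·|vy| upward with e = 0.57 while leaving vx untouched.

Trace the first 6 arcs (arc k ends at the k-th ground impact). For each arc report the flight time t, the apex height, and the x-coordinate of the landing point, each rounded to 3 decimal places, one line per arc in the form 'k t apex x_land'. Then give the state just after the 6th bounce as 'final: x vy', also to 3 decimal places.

Arc 1: start y=8.290, vy=11.560 → t=2.933, apex=15.101, x_land=31.911, impact vy=-17.213
  bounce: vy ← 0.57·17.213 = 9.811
Arc 2: start y=0.000, vy=9.811 → t=2.000, apex=4.906, x_land=53.674, impact vy=-9.811
  bounce: vy ← 0.57·9.811 = 5.592
Arc 3: start y=0.000, vy=5.592 → t=1.140, apex=1.594, x_land=66.079, impact vy=-5.592
  bounce: vy ← 0.57·5.592 = 3.188
Arc 4: start y=0.000, vy=3.188 → t=0.650, apex=0.518, x_land=73.150, impact vy=-3.188
  bounce: vy ← 0.57·3.188 = 1.817
Arc 5: start y=0.000, vy=1.817 → t=0.370, apex=0.168, x_land=77.180, impact vy=-1.817
  bounce: vy ← 0.57·1.817 = 1.036
Arc 6: start y=0.000, vy=1.036 → t=0.211, apex=0.055, x_land=79.478, impact vy=-1.036
  bounce: vy ← 0.57·1.036 = 0.590

1 2.933 15.101 31.911
2 2.000 4.906 53.674
3 1.140 1.594 66.079
4 0.650 0.518 73.150
5 0.370 0.168 77.180
6 0.211 0.055 79.478
final: 79.478 0.590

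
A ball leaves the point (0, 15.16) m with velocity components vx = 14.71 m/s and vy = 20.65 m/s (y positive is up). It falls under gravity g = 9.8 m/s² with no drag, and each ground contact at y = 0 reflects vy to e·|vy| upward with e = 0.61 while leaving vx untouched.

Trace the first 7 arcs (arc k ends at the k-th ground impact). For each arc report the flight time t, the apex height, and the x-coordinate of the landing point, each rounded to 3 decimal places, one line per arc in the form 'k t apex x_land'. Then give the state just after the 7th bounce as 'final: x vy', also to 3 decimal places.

1 4.852 36.916 71.372
2 3.349 13.737 120.631
3 2.043 5.111 150.679
4 1.246 1.902 169.008
5 0.760 0.708 180.189
6 0.464 0.263 187.009
7 0.283 0.098 191.169
final: 191.169 0.845

Arc 1: start y=15.160, vy=20.650 → t=4.852, apex=36.916, x_land=71.372, impact vy=-26.899
  bounce: vy ← 0.61·26.899 = 16.408
Arc 2: start y=0.000, vy=16.408 → t=3.349, apex=13.737, x_land=120.631, impact vy=-16.408
  bounce: vy ← 0.61·16.408 = 10.009
Arc 3: start y=0.000, vy=10.009 → t=2.043, apex=5.111, x_land=150.679, impact vy=-10.009
  bounce: vy ← 0.61·10.009 = 6.106
Arc 4: start y=0.000, vy=6.106 → t=1.246, apex=1.902, x_land=169.008, impact vy=-6.106
  bounce: vy ← 0.61·6.106 = 3.724
Arc 5: start y=0.000, vy=3.724 → t=0.760, apex=0.708, x_land=180.189, impact vy=-3.724
  bounce: vy ← 0.61·3.724 = 2.272
Arc 6: start y=0.000, vy=2.272 → t=0.464, apex=0.263, x_land=187.009, impact vy=-2.272
  bounce: vy ← 0.61·2.272 = 1.386
Arc 7: start y=0.000, vy=1.386 → t=0.283, apex=0.098, x_land=191.169, impact vy=-1.386
  bounce: vy ← 0.61·1.386 = 0.845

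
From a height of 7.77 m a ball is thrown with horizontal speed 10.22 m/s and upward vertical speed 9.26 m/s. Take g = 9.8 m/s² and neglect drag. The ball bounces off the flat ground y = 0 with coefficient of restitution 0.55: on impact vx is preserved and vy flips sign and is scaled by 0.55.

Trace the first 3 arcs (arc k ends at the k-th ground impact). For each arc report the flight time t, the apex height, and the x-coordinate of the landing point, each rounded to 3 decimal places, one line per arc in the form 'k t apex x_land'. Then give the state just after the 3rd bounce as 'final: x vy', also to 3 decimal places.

Arc 1: start y=7.770, vy=9.260 → t=2.519, apex=12.145, x_land=25.747, impact vy=-15.429
  bounce: vy ← 0.55·15.429 = 8.486
Arc 2: start y=0.000, vy=8.486 → t=1.732, apex=3.674, x_land=43.445, impact vy=-8.486
  bounce: vy ← 0.55·8.486 = 4.667
Arc 3: start y=0.000, vy=4.667 → t=0.952, apex=1.111, x_land=53.180, impact vy=-4.667
  bounce: vy ← 0.55·4.667 = 2.567

1 2.519 12.145 25.747
2 1.732 3.674 43.445
3 0.952 1.111 53.180
final: 53.180 2.567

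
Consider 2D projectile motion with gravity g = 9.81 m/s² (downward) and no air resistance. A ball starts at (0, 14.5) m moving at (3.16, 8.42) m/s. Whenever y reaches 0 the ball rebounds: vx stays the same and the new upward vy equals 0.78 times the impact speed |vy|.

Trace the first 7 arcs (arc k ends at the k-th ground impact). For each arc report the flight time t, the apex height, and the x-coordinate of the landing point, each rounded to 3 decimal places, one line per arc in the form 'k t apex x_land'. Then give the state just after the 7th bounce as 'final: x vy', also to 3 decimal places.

Arc 1: start y=14.500, vy=8.420 → t=2.780, apex=18.113, x_land=8.785, impact vy=-18.852
  bounce: vy ← 0.78·18.852 = 14.704
Arc 2: start y=0.000, vy=14.704 → t=2.998, apex=11.020, x_land=18.258, impact vy=-14.704
  bounce: vy ← 0.78·14.704 = 11.469
Arc 3: start y=0.000, vy=11.469 → t=2.338, apex=6.705, x_land=25.647, impact vy=-11.469
  bounce: vy ← 0.78·11.469 = 8.946
Arc 4: start y=0.000, vy=8.946 → t=1.824, apex=4.079, x_land=31.410, impact vy=-8.946
  bounce: vy ← 0.78·8.946 = 6.978
Arc 5: start y=0.000, vy=6.978 → t=1.423, apex=2.482, x_land=35.906, impact vy=-6.978
  bounce: vy ← 0.78·6.978 = 5.443
Arc 6: start y=0.000, vy=5.443 → t=1.110, apex=1.510, x_land=39.412, impact vy=-5.443
  bounce: vy ← 0.78·5.443 = 4.245
Arc 7: start y=0.000, vy=4.245 → t=0.866, apex=0.919, x_land=42.147, impact vy=-4.245
  bounce: vy ← 0.78·4.245 = 3.311

1 2.780 18.113 8.785
2 2.998 11.020 18.258
3 2.338 6.705 25.647
4 1.824 4.079 31.410
5 1.423 2.482 35.906
6 1.110 1.510 39.412
7 0.866 0.919 42.147
final: 42.147 3.311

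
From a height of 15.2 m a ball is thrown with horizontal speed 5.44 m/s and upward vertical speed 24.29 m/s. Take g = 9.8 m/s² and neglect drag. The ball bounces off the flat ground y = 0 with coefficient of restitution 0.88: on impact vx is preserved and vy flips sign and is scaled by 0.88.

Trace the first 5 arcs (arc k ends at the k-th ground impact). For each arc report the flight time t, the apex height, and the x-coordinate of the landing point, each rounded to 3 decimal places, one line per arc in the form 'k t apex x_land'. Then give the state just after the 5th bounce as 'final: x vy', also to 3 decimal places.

1 5.519 45.302 30.024
2 5.351 35.082 59.136
3 4.709 27.168 84.755
4 4.144 21.039 107.300
5 3.647 16.292 127.139
final: 127.139 15.725

Arc 1: start y=15.200, vy=24.290 → t=5.519, apex=45.302, x_land=30.024, impact vy=-29.798
  bounce: vy ← 0.88·29.798 = 26.222
Arc 2: start y=0.000, vy=26.222 → t=5.351, apex=35.082, x_land=59.136, impact vy=-26.222
  bounce: vy ← 0.88·26.222 = 23.076
Arc 3: start y=0.000, vy=23.076 → t=4.709, apex=27.168, x_land=84.755, impact vy=-23.076
  bounce: vy ← 0.88·23.076 = 20.307
Arc 4: start y=0.000, vy=20.307 → t=4.144, apex=21.039, x_land=107.300, impact vy=-20.307
  bounce: vy ← 0.88·20.307 = 17.870
Arc 5: start y=0.000, vy=17.870 → t=3.647, apex=16.292, x_land=127.139, impact vy=-17.870
  bounce: vy ← 0.88·17.870 = 15.725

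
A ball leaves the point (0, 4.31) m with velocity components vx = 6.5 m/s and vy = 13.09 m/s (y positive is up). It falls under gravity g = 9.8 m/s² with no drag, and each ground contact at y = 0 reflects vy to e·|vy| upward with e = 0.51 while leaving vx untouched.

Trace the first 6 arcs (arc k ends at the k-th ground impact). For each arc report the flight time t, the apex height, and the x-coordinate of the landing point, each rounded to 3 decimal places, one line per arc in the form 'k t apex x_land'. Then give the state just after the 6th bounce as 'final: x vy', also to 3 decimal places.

1 2.968 13.052 19.291
2 1.665 3.395 30.112
3 0.849 0.883 35.630
4 0.433 0.230 38.445
5 0.221 0.060 39.880
6 0.113 0.016 40.612
final: 40.612 0.281

Arc 1: start y=4.310, vy=13.090 → t=2.968, apex=13.052, x_land=19.291, impact vy=-15.995
  bounce: vy ← 0.51·15.995 = 8.157
Arc 2: start y=0.000, vy=8.157 → t=1.665, apex=3.395, x_land=30.112, impact vy=-8.157
  bounce: vy ← 0.51·8.157 = 4.160
Arc 3: start y=0.000, vy=4.160 → t=0.849, apex=0.883, x_land=35.630, impact vy=-4.160
  bounce: vy ← 0.51·4.160 = 2.122
Arc 4: start y=0.000, vy=2.122 → t=0.433, apex=0.230, x_land=38.445, impact vy=-2.122
  bounce: vy ← 0.51·2.122 = 1.082
Arc 5: start y=0.000, vy=1.082 → t=0.221, apex=0.060, x_land=39.880, impact vy=-1.082
  bounce: vy ← 0.51·1.082 = 0.552
Arc 6: start y=0.000, vy=0.552 → t=0.113, apex=0.016, x_land=40.612, impact vy=-0.552
  bounce: vy ← 0.51·0.552 = 0.281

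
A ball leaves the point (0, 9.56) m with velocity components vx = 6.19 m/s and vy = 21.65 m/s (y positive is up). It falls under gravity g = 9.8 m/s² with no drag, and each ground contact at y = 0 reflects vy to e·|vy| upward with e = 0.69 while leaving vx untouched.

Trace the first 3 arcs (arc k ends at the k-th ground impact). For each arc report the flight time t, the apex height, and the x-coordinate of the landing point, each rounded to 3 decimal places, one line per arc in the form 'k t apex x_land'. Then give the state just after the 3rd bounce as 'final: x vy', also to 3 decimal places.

Arc 1: start y=9.560, vy=21.650 → t=4.823, apex=33.474, x_land=29.854, impact vy=-25.614
  bounce: vy ← 0.69·25.614 = 17.674
Arc 2: start y=0.000, vy=17.674 → t=3.607, apex=15.937, x_land=52.181, impact vy=-17.674
  bounce: vy ← 0.69·17.674 = 12.195
Arc 3: start y=0.000, vy=12.195 → t=2.489, apex=7.588, x_land=67.586, impact vy=-12.195
  bounce: vy ← 0.69·12.195 = 8.415

1 4.823 33.474 29.854
2 3.607 15.937 52.181
3 2.489 7.588 67.586
final: 67.586 8.415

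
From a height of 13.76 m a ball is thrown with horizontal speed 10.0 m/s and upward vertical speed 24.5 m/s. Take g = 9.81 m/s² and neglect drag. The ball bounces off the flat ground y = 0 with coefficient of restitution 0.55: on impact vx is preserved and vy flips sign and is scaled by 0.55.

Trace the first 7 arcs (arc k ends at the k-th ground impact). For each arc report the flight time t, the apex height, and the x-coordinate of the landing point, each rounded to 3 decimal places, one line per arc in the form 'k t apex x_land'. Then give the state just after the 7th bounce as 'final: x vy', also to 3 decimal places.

Arc 1: start y=13.760, vy=24.500 → t=5.505, apex=44.354, x_land=55.045, impact vy=-29.500
  bounce: vy ← 0.55·29.500 = 16.225
Arc 2: start y=0.000, vy=16.225 → t=3.308, apex=13.417, x_land=88.123, impact vy=-16.225
  bounce: vy ← 0.55·16.225 = 8.924
Arc 3: start y=0.000, vy=8.924 → t=1.819, apex=4.059, x_land=106.316, impact vy=-8.924
  bounce: vy ← 0.55·8.924 = 4.908
Arc 4: start y=0.000, vy=4.908 → t=1.001, apex=1.228, x_land=116.322, impact vy=-4.908
  bounce: vy ← 0.55·4.908 = 2.699
Arc 5: start y=0.000, vy=2.699 → t=0.550, apex=0.371, x_land=121.826, impact vy=-2.699
  bounce: vy ← 0.55·2.699 = 1.485
Arc 6: start y=0.000, vy=1.485 → t=0.303, apex=0.112, x_land=124.852, impact vy=-1.485
  bounce: vy ← 0.55·1.485 = 0.817
Arc 7: start y=0.000, vy=0.817 → t=0.166, apex=0.034, x_land=126.517, impact vy=-0.817
  bounce: vy ← 0.55·0.817 = 0.449

1 5.505 44.354 55.045
2 3.308 13.417 88.123
3 1.819 4.059 106.316
4 1.001 1.228 116.322
5 0.550 0.371 121.826
6 0.303 0.112 124.852
7 0.166 0.034 126.517
final: 126.517 0.449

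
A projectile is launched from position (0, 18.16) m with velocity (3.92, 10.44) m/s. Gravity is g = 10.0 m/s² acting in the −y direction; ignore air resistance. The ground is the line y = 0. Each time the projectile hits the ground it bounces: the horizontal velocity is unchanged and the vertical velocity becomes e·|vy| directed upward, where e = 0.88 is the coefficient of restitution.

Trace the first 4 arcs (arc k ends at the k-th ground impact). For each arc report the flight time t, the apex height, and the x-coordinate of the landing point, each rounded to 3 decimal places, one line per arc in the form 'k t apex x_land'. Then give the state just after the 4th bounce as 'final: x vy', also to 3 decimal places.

Arc 1: start y=18.160, vy=10.440 → t=3.217, apex=23.610, x_land=12.611, impact vy=-21.730
  bounce: vy ← 0.88·21.730 = 19.122
Arc 2: start y=0.000, vy=19.122 → t=3.824, apex=18.283, x_land=27.603, impact vy=-19.122
  bounce: vy ← 0.88·19.122 = 16.828
Arc 3: start y=0.000, vy=16.828 → t=3.366, apex=14.159, x_land=40.796, impact vy=-16.828
  bounce: vy ← 0.88·16.828 = 14.808
Arc 4: start y=0.000, vy=14.808 → t=2.962, apex=10.964, x_land=52.405, impact vy=-14.808
  bounce: vy ← 0.88·14.808 = 13.031

1 3.217 23.610 12.611
2 3.824 18.283 27.603
3 3.366 14.159 40.796
4 2.962 10.964 52.405
final: 52.405 13.031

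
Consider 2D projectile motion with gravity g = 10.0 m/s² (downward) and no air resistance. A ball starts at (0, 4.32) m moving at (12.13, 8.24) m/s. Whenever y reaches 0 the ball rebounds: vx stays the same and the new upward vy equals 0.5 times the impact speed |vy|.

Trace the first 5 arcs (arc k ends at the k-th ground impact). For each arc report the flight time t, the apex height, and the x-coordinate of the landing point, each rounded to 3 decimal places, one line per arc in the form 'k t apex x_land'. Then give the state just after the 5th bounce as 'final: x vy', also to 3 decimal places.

Arc 1: start y=4.320, vy=8.240 → t=2.066, apex=7.715, x_land=25.063, impact vy=-12.422
  bounce: vy ← 0.5·12.422 = 6.211
Arc 2: start y=0.000, vy=6.211 → t=1.242, apex=1.929, x_land=40.130, impact vy=-6.211
  bounce: vy ← 0.5·6.211 = 3.105
Arc 3: start y=0.000, vy=3.105 → t=0.621, apex=0.482, x_land=47.664, impact vy=-3.105
  bounce: vy ← 0.5·3.105 = 1.553
Arc 4: start y=0.000, vy=1.553 → t=0.311, apex=0.121, x_land=51.431, impact vy=-1.553
  bounce: vy ← 0.5·1.553 = 0.776
Arc 5: start y=0.000, vy=0.776 → t=0.155, apex=0.030, x_land=53.314, impact vy=-0.776
  bounce: vy ← 0.5·0.776 = 0.388

1 2.066 7.715 25.063
2 1.242 1.929 40.130
3 0.621 0.482 47.664
4 0.311 0.121 51.431
5 0.155 0.030 53.314
final: 53.314 0.388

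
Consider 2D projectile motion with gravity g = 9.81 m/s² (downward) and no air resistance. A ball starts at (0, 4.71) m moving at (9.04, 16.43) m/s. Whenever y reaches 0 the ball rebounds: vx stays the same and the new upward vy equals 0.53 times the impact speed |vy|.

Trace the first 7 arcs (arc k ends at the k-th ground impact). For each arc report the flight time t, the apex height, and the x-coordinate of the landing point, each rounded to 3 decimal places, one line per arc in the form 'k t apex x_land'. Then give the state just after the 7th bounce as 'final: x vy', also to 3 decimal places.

Arc 1: start y=4.710, vy=16.430 → t=3.615, apex=18.469, x_land=32.682, impact vy=-19.036
  bounce: vy ← 0.53·19.036 = 10.089
Arc 2: start y=0.000, vy=10.089 → t=2.057, apex=5.188, x_land=51.276, impact vy=-10.089
  bounce: vy ← 0.53·10.089 = 5.347
Arc 3: start y=0.000, vy=5.347 → t=1.090, apex=1.457, x_land=61.131, impact vy=-5.347
  bounce: vy ← 0.53·5.347 = 2.834
Arc 4: start y=0.000, vy=2.834 → t=0.578, apex=0.409, x_land=66.354, impact vy=-2.834
  bounce: vy ← 0.53·2.834 = 1.502
Arc 5: start y=0.000, vy=1.502 → t=0.306, apex=0.115, x_land=69.122, impact vy=-1.502
  bounce: vy ← 0.53·1.502 = 0.796
Arc 6: start y=0.000, vy=0.796 → t=0.162, apex=0.032, x_land=70.589, impact vy=-0.796
  bounce: vy ← 0.53·0.796 = 0.422
Arc 7: start y=0.000, vy=0.422 → t=0.086, apex=0.009, x_land=71.367, impact vy=-0.422
  bounce: vy ← 0.53·0.422 = 0.224

1 3.615 18.469 32.682
2 2.057 5.188 51.276
3 1.090 1.457 61.131
4 0.578 0.409 66.354
5 0.306 0.115 69.122
6 0.162 0.032 70.589
7 0.086 0.009 71.367
final: 71.367 0.224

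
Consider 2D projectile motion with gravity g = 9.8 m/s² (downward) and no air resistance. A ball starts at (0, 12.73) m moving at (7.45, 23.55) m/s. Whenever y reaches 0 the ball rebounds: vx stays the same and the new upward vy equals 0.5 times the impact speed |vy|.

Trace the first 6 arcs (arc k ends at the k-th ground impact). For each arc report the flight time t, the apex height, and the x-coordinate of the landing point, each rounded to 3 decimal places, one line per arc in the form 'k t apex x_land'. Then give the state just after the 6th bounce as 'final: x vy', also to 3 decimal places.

1 5.297 41.026 39.460
2 2.894 10.257 61.017
3 1.447 2.564 71.795
4 0.723 0.641 77.185
5 0.362 0.160 79.879
6 0.181 0.040 81.226
final: 81.226 0.443

Arc 1: start y=12.730, vy=23.550 → t=5.297, apex=41.026, x_land=39.460, impact vy=-28.357
  bounce: vy ← 0.5·28.357 = 14.178
Arc 2: start y=0.000, vy=14.178 → t=2.894, apex=10.257, x_land=61.017, impact vy=-14.178
  bounce: vy ← 0.5·14.178 = 7.089
Arc 3: start y=0.000, vy=7.089 → t=1.447, apex=2.564, x_land=71.795, impact vy=-7.089
  bounce: vy ← 0.5·7.089 = 3.545
Arc 4: start y=0.000, vy=3.545 → t=0.723, apex=0.641, x_land=77.185, impact vy=-3.545
  bounce: vy ← 0.5·3.545 = 1.772
Arc 5: start y=0.000, vy=1.772 → t=0.362, apex=0.160, x_land=79.879, impact vy=-1.772
  bounce: vy ← 0.5·1.772 = 0.886
Arc 6: start y=0.000, vy=0.886 → t=0.181, apex=0.040, x_land=81.226, impact vy=-0.886
  bounce: vy ← 0.5·0.886 = 0.443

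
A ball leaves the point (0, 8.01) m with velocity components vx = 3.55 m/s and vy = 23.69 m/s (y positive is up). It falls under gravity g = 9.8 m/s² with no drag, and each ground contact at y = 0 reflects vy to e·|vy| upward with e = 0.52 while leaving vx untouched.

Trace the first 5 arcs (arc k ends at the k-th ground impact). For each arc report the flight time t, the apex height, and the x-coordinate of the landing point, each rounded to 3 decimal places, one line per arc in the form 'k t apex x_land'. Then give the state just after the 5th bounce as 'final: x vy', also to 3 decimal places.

Arc 1: start y=8.010, vy=23.690 → t=5.152, apex=36.643, x_land=18.290, impact vy=-26.799
  bounce: vy ← 0.52·26.799 = 13.936
Arc 2: start y=0.000, vy=13.936 → t=2.844, apex=9.908, x_land=28.386, impact vy=-13.936
  bounce: vy ← 0.52·13.936 = 7.247
Arc 3: start y=0.000, vy=7.247 → t=1.479, apex=2.679, x_land=33.636, impact vy=-7.247
  bounce: vy ← 0.52·7.247 = 3.768
Arc 4: start y=0.000, vy=3.768 → t=0.769, apex=0.724, x_land=36.366, impact vy=-3.768
  bounce: vy ← 0.52·3.768 = 1.959
Arc 5: start y=0.000, vy=1.959 → t=0.400, apex=0.196, x_land=37.786, impact vy=-1.959
  bounce: vy ← 0.52·1.959 = 1.019

1 5.152 36.643 18.290
2 2.844 9.908 28.386
3 1.479 2.679 33.636
4 0.769 0.724 36.366
5 0.400 0.196 37.786
final: 37.786 1.019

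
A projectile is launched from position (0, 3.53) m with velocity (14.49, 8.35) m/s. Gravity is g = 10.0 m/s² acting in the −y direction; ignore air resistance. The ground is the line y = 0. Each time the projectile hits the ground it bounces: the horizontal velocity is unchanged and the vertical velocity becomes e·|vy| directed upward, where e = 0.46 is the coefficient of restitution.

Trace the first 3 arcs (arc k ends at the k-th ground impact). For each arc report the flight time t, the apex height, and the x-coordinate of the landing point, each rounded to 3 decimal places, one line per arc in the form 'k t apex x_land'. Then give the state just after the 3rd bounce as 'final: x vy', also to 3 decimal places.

1 2.020 7.016 29.264
2 1.090 1.485 45.055
3 0.501 0.314 52.319
final: 52.319 1.153

Arc 1: start y=3.530, vy=8.350 → t=2.020, apex=7.016, x_land=29.264, impact vy=-11.846
  bounce: vy ← 0.46·11.846 = 5.449
Arc 2: start y=0.000, vy=5.449 → t=1.090, apex=1.485, x_land=45.055, impact vy=-5.449
  bounce: vy ← 0.46·5.449 = 2.507
Arc 3: start y=0.000, vy=2.507 → t=0.501, apex=0.314, x_land=52.319, impact vy=-2.507
  bounce: vy ← 0.46·2.507 = 1.153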